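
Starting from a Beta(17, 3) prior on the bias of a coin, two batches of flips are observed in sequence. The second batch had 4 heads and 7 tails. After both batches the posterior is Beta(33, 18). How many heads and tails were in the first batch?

12 heads and 8 tails

Because Beta–binomial updating is additive in the counts, the combined data contributed (α_post−α_prior, β_post−β_prior) successes and failures.
Total across both batches: 33−17=16 heads, 18−3=15 tails.
Subtract the second batch: 16−4=12 heads and 15−7=8 tails.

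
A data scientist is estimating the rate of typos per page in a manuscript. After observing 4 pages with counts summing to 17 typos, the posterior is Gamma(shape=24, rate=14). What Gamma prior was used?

A Gamma(α, β) prior (rate parametrization) on a Poisson rate with n observations summing to S gives posterior Gamma(α+S, β+n).
So α = 24 − 17 = 7 and β = 14 − 4 = 10.

Gamma(shape=7, rate=10)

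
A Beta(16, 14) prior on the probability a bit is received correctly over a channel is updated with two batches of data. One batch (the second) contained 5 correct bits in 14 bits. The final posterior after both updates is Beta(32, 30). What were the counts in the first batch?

11 correct bits and 7 errors

Because Beta–binomial updating is additive in the counts, the combined data contributed (α_post−α_prior, β_post−β_prior) successes and failures.
Total across both batches: 32−16=16 correct bits, 30−14=16 errors.
Subtract the second batch: 16−5=11 correct bits and 16−9=7 errors.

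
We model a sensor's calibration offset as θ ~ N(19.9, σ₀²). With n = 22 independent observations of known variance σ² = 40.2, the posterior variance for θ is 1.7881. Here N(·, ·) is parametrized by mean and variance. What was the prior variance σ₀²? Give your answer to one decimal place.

Posterior precision equals prior precision plus data precision: 1/σ_n² = 1/σ₀² + n/σ².
So 1/σ₀² = 1/1.7881 − 22/40.2 = 0.559253 − 0.547264 = 0.011989.
Hence σ₀² = 1/0.011989 ≈ 83.4.

σ₀² = 83.4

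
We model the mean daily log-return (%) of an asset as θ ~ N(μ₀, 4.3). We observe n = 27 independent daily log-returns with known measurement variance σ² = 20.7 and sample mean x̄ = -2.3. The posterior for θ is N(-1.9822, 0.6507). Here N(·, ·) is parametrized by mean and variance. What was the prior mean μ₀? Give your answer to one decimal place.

The posterior mean is a precision-weighted average: μ_n = (τ₀μ₀ + τ_data·x̄)/(τ₀+τ_data), with τ₀=1/σ₀² and τ_data=n/σ².
Here τ₀ = 1/4.3 = 0.232558 and τ_data = 27/20.7 = 1.304348, so τ_n = 1.536906.
Rearranging for μ₀: μ₀ = (μ_n·τ_n − τ_data·x̄)/τ₀ = (-1.9822·1.536906 − 1.304348·-2.3) / 0.232558 = -0.046455/0.232558 ≈ -0.2.

μ₀ = -0.2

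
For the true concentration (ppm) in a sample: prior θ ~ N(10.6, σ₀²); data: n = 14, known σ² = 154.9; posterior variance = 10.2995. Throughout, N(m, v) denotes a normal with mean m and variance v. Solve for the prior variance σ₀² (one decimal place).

Posterior precision equals prior precision plus data precision: 1/σ_n² = 1/σ₀² + n/σ².
So 1/σ₀² = 1/10.2995 − 14/154.9 = 0.097092 − 0.090381 = 0.006711.
Hence σ₀² = 1/0.006711 ≈ 149.0.

σ₀² = 149.0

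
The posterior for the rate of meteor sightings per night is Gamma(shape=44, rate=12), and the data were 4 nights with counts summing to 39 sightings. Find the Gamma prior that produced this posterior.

Gamma(shape=5, rate=8)

Gamma–Poisson conjugacy: posterior shape = α + Σxᵢ, posterior rate = β + n.
So α = 44 − 39 = 5 and β = 12 − 4 = 8.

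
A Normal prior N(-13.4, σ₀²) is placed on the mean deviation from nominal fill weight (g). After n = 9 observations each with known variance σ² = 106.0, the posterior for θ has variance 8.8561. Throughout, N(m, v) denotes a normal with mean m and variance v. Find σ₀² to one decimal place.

σ₀² = 35.7

Posterior precision equals prior precision plus data precision: 1/σ_n² = 1/σ₀² + n/σ².
So 1/σ₀² = 1/8.8561 − 9/106.0 = 0.112917 − 0.084906 = 0.028011.
Hence σ₀² = 1/0.028011 ≈ 35.7.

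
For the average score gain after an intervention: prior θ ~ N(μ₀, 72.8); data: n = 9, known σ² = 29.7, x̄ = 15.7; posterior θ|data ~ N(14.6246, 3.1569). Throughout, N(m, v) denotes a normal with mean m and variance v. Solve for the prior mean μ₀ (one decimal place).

With known observation variance, the Normal–Normal posterior has precision τ_n = τ₀ + n/σ² and mean μ_n = (τ₀μ₀ + (n/σ²)x̄)/τ_n.
Here τ₀ = 1/72.8 = 0.013736 and τ_data = 9/29.7 = 0.303030, so τ_n = 0.316766.
Rearranging for μ₀: μ₀ = (μ_n·τ_n − τ_data·x̄)/τ₀ = (14.6246·0.316766 − 0.303030·15.7) / 0.013736 = -0.124995/0.013736 ≈ -9.1.

μ₀ = -9.1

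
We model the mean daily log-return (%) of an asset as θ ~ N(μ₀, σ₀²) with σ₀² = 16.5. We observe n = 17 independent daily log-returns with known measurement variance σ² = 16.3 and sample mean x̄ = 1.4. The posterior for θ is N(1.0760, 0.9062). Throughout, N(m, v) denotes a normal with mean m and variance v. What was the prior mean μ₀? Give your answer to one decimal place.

μ₀ = -4.5

With known observation variance, the Normal–Normal posterior has precision τ_n = τ₀ + n/σ² and mean μ_n = (τ₀μ₀ + (n/σ²)x̄)/τ_n.
Here τ₀ = 1/16.5 = 0.060606 and τ_data = 17/16.3 = 1.042945, so τ_n = 1.103551.
Rearranging for μ₀: μ₀ = (μ_n·τ_n − τ_data·x̄)/τ₀ = (1.0760·1.103551 − 1.042945·1.4) / 0.060606 = -0.272702/0.060606 ≈ -4.5.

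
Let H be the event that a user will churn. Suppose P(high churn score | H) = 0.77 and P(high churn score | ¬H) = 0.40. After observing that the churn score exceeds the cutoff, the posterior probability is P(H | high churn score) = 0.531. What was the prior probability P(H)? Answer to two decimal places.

Bayes' rule in odds form gives O(H|E) = O(H)·[P(E|H)/P(E|¬H)], hence O(H) = O(H|E)/LR.
Posterior odds = 0.531/(1−0.531) = 1.1322. LR = 0.77/0.40 = 1.9250.
Prior odds = 1.1322/1.9250 = 0.5882, so P(H) = 0.5882/(1+0.5882) ≈ 0.37.

P(H) = 0.37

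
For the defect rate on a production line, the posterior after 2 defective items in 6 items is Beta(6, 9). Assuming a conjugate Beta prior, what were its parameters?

Beta is conjugate to the binomial likelihood: posterior = Beta(α+s, β+f).
So α = 6 − 2 = 4 and β = 9 − 4 = 5.

Beta(4, 5)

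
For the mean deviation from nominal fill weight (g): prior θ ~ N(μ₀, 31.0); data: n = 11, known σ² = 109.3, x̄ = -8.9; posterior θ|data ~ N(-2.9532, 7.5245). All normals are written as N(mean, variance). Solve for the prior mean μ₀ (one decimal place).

μ₀ = 15.6

With known observation variance, the Normal–Normal posterior has precision τ_n = τ₀ + n/σ² and mean μ_n = (τ₀μ₀ + (n/σ²)x̄)/τ_n.
Here τ₀ = 1/31.0 = 0.032258 and τ_data = 11/109.3 = 0.100640, so τ_n = 0.132898.
Rearranging for μ₀: μ₀ = (μ_n·τ_n − τ_data·x̄)/τ₀ = (-2.9532·0.132898 − 0.100640·-8.9) / 0.032258 = 0.503222/0.032258 ≈ 15.6.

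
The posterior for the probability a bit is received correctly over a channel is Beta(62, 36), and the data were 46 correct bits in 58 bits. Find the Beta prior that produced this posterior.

Beta is conjugate to the binomial likelihood: posterior = Beta(a+s, b+f).
So a = 62 − 46 = 16 and b = 36 − 12 = 24.

Beta(16, 24)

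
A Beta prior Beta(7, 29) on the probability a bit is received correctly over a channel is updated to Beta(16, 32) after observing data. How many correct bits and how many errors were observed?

9 correct bits and 3 errors

A Beta(a, b) prior with s successes and f failures in binomial data gives a Beta(a+s, b+f) posterior.
So s = 16 − 7 = 9 and f = 32 − 29 = 3.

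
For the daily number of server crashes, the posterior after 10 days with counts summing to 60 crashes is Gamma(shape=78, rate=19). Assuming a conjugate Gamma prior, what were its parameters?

Gamma–Poisson conjugacy: posterior shape = α + Σxᵢ, posterior rate = β + n.
So α = 78 − 60 = 18 and β = 19 − 10 = 9.

Gamma(shape=18, rate=9)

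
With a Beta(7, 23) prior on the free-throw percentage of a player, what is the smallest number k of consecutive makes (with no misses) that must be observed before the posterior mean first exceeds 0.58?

After k makes and 0 misses the posterior is Beta(7+k, 23), with mean (7+k)/(7+23+k).
Set (7+k)/(30+k) > 0.58 and solve: k > (0.58·30 − 7)/(1 − 0.58) = 24.762.
The smallest integer exceeding 24.762 is 25.

k = 25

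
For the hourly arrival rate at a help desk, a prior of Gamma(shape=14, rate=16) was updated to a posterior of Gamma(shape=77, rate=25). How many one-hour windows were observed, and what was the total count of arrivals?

Gamma–Poisson conjugacy: posterior shape = α + Σxᵢ, posterior rate = β + n.
Matching: Σxᵢ = 77 − 14 = 63 and n = 25 − 16 = 9.

n = 9 one-hour windows with total 63 arrivals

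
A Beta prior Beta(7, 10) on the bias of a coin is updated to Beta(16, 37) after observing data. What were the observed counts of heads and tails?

Beta is conjugate to the binomial likelihood: posterior = Beta(a+s, b+f).
So s = 16 − 7 = 9 and f = 37 − 10 = 27.

9 heads and 27 tails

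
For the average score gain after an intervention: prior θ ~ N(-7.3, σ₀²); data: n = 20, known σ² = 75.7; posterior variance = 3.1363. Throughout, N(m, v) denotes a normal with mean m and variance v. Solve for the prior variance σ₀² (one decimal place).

For the Normal–Normal model with known σ², precisions add: τ_n = τ₀ + n/σ².
So 1/σ₀² = 1/3.1363 − 20/75.7 = 0.318847 − 0.264201 = 0.054646.
Hence σ₀² = 1/0.054646 ≈ 18.3.

σ₀² = 18.3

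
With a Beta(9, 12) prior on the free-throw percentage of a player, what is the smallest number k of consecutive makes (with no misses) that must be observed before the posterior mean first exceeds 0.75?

After k makes and 0 misses the posterior is Beta(9+k, 12), with mean (9+k)/(9+12+k).
Set (9+k)/(21+k) > 0.75 and solve: k > (0.75·21 − 9)/(1 − 0.75) = 27.000.
The smallest integer exceeding 27.000 is 28.

k = 28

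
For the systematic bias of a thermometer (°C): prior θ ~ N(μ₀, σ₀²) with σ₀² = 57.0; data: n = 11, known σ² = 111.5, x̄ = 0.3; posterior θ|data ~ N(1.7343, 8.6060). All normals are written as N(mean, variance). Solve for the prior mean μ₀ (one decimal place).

μ₀ = 9.8

The posterior mean is a precision-weighted average: μ_n = (τ₀μ₀ + τ_data·x̄)/(τ₀+τ_data), with τ₀=1/σ₀² and τ_data=n/σ².
Here τ₀ = 1/57.0 = 0.017544 and τ_data = 11/111.5 = 0.098655, so τ_n = 0.116199.
Rearranging for μ₀: μ₀ = (μ_n·τ_n − τ_data·x̄)/τ₀ = (1.7343·0.116199 − 0.098655·0.3) / 0.017544 = 0.171927/0.017544 ≈ 9.8.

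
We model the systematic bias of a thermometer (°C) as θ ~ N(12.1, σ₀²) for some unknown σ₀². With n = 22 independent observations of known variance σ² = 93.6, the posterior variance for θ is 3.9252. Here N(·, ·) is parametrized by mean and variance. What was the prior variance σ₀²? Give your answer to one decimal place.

Posterior precision equals prior precision plus data precision: 1/σ_n² = 1/σ₀² + n/σ².
So 1/σ₀² = 1/3.9252 − 22/93.6 = 0.254764 − 0.235043 = 0.019721.
Hence σ₀² = 1/0.019721 ≈ 50.7.

σ₀² = 50.7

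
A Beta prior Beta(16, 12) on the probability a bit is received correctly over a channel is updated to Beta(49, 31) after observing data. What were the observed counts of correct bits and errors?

Beta is conjugate to the binomial likelihood: posterior = Beta(α+s, β+f).
Match parameters: s=49−16=33, f=31−12=19.

33 correct bits and 19 errors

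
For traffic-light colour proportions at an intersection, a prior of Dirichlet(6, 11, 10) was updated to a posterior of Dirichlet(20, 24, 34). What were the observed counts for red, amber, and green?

For a Dirichlet(α) prior with multinomial counts c, the posterior is Dirichlet(α + c) componentwise.
Counts are posterior − prior componentwise: 20−6=14, 24−11=13, 34−10=24.

counts (14, 13, 24)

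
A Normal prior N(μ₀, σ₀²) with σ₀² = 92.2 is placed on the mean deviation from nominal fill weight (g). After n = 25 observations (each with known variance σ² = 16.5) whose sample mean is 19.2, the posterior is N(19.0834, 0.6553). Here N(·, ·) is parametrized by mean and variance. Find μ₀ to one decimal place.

μ₀ = 2.8

With known observation variance, the Normal–Normal posterior has precision τ_n = τ₀ + n/σ² and mean μ_n = (τ₀μ₀ + (n/σ²)x̄)/τ_n.
Here τ₀ = 1/92.2 = 0.010846 and τ_data = 25/16.5 = 1.515152, so τ_n = 1.525998.
Rearranging for μ₀: μ₀ = (μ_n·τ_n − τ_data·x̄)/τ₀ = (19.0834·1.525998 − 1.515152·19.2) / 0.010846 = 0.030312/0.010846 ≈ 2.8.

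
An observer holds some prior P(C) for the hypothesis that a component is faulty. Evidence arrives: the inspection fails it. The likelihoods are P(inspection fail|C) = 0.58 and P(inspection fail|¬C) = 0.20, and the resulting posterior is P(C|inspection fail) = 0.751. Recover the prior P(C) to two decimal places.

Bayes' rule in odds form gives O(C|E) = O(C)·[P(E|C)/P(E|¬C)], hence O(C) = O(C|E)/LR.
Posterior odds = 0.751/(1−0.751) = 3.0161. LR = 0.58/0.20 = 2.9000.
Prior odds = 3.0161/2.9000 = 1.0400, so P(C) = 1.0400/(1+1.0400) ≈ 0.51.

P(C) = 0.51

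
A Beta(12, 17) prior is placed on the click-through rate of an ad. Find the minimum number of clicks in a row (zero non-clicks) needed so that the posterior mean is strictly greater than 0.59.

k = 13

After k clicks and 0 non-clicks the posterior is Beta(12+k, 17), with mean (12+k)/(12+17+k).
Set (12+k)/(29+k) > 0.59 and solve: k > (0.59·29 − 12)/(1 − 0.59) = 12.463.
The smallest integer exceeding 12.463 is 13, and checking k=13: (25)/(42) = 0.5952 > 0.59.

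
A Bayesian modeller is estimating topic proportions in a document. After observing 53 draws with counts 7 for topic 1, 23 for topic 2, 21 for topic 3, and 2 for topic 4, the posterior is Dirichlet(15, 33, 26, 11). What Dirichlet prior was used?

Dirichlet(8, 10, 5, 9)

For a Dirichlet(α) prior with multinomial counts c, the posterior is Dirichlet(α + c) componentwise.
Subtract each count from the matching posterior parameter: 15−7=8, 33−23=10, 26−21=5, 11−2=9.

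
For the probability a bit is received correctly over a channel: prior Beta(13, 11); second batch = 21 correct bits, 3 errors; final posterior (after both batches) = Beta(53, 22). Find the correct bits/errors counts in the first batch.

Because Beta–binomial updating is additive in the counts, the combined data contributed (α_post−α_prior, β_post−β_prior) successes and failures.
Total across both batches: 53−13=40 correct bits, 22−11=11 errors.
Subtract the second batch: 40−21=19 correct bits and 11−3=8 errors.

19 correct bits and 8 errors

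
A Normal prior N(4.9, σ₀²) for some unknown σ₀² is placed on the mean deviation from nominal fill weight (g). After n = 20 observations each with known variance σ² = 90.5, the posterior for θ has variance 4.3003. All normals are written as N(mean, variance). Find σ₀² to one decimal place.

Posterior precision equals prior precision plus data precision: 1/σ_n² = 1/σ₀² + n/σ².
So 1/σ₀² = 1/4.3003 − 20/90.5 = 0.232542 − 0.220994 = 0.011548.
Hence σ₀² = 1/0.011548 ≈ 86.6.

σ₀² = 86.6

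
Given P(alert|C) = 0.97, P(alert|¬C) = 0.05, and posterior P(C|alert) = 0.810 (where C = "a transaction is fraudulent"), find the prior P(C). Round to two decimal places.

Bayes' rule in odds form gives O(C|E) = O(C)·[P(E|C)/P(E|¬C)], hence O(C) = O(C|E)/LR.
Posterior odds = 0.810/(1−0.810) = 4.2632. LR = 0.97/0.05 = 19.4000.
Prior odds = 4.2632/19.4000 = 0.2198, so P(C) = 0.2198/(1+0.2198) ≈ 0.18.

P(C) = 0.18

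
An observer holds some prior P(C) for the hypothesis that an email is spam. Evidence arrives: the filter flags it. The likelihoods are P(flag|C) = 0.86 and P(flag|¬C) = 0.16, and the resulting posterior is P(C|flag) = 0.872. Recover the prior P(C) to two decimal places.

Bayes' rule in odds form gives O(C|E) = O(C)·[P(E|C)/P(E|¬C)], hence O(C) = O(C|E)/LR.
Posterior odds = 0.872/(1−0.872) = 6.8125. LR = 0.86/0.16 = 5.3750.
Prior odds = 6.8125/5.3750 = 1.2674, so P(C) = 1.2674/(1+1.2674) ≈ 0.56.

P(C) = 0.56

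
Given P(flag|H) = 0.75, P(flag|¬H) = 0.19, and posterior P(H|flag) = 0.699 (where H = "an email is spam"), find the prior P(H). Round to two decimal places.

Bayes' rule in odds form gives O(H|E) = O(H)·[P(E|H)/P(E|¬H)], hence O(H) = O(H|E)/LR.
Posterior odds = 0.699/(1−0.699) = 2.3223. LR = 0.75/0.19 = 3.9474.
Prior odds = 2.3223/3.9474 = 0.5883, so P(H) = 0.5883/(1+0.5883) ≈ 0.37.

P(H) = 0.37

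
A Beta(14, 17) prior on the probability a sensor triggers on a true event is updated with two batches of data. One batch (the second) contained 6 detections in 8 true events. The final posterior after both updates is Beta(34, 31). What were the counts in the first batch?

14 detections and 12 misses

Sequential conjugate updates are equivalent to a single update on the pooled data, so total successes = posterior α − prior α and total failures = posterior β − prior β.
Total across both batches: 34−14=20 detections, 31−17=14 misses.
Subtract the second batch: 20−6=14 detections and 14−2=12 misses.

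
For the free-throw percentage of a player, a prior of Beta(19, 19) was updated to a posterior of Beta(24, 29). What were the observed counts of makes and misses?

Under Beta–binomial conjugacy the posterior parameters are (α+s, β+f).
Match parameters: s=24−19=5, f=29−19=10.

5 makes and 10 misses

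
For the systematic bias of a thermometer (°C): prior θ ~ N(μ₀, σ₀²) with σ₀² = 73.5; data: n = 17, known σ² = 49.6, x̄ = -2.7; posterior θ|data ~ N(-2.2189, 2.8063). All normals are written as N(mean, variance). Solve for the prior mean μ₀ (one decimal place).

With known observation variance, the Normal–Normal posterior has precision τ_n = τ₀ + n/σ² and mean μ_n = (τ₀μ₀ + (n/σ²)x̄)/τ_n.
Here τ₀ = 1/73.5 = 0.013605 and τ_data = 17/49.6 = 0.342742, so τ_n = 0.356347.
Rearranging for μ₀: μ₀ = (μ_n·τ_n − τ_data·x̄)/τ₀ = (-2.2189·0.356347 − 0.342742·-2.7) / 0.013605 = 0.134705/0.013605 ≈ 9.9.

μ₀ = 9.9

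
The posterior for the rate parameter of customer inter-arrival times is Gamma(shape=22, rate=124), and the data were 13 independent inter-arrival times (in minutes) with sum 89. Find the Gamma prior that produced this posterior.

Gamma(shape=9, rate=35)

Gamma–exponential conjugacy: posterior shape = α + n, posterior rate = β + Σtᵢ.
So α = 22 − 13 = 9 and β = 124 − 89 = 35.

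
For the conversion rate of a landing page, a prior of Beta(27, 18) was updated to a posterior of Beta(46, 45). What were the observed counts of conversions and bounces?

19 conversions and 27 bounces

Under Beta–binomial conjugacy the posterior parameters are (a+s, b+f).
Match parameters: s=46−27=19, f=45−18=27.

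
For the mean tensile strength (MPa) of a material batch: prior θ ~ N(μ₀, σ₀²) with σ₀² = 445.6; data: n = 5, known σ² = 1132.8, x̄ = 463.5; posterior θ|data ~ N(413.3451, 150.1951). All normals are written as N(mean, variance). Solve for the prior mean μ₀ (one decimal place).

μ₀ = 314.7

With known observation variance, the Normal–Normal posterior has precision τ_n = τ₀ + n/σ² and mean μ_n = (τ₀μ₀ + (n/σ²)x̄)/τ_n.
Here τ₀ = 1/445.6 = 0.002244 and τ_data = 5/1132.8 = 0.004414, so τ_n = 0.006658.
Rearranging for μ₀: μ₀ = (μ_n·τ_n − τ_data·x̄)/τ₀ = (413.3451·0.006658 − 0.004414·463.5) / 0.002244 = 0.706163/0.002244 ≈ 314.7.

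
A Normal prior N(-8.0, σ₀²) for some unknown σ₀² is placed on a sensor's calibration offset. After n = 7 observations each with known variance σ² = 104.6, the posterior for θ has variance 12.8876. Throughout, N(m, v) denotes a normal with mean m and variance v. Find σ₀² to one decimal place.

For the Normal–Normal model with known σ², precisions add: τ_n = τ₀ + n/σ².
So 1/σ₀² = 1/12.8876 − 7/104.6 = 0.077594 − 0.066922 = 0.010672.
Hence σ₀² = 1/0.010672 ≈ 93.7.

σ₀² = 93.7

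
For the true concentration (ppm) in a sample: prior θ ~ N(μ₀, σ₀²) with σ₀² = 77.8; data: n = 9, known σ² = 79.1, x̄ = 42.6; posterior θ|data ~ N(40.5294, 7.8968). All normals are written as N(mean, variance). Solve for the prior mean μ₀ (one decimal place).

The posterior mean is a precision-weighted average: μ_n = (τ₀μ₀ + τ_data·x̄)/(τ₀+τ_data), with τ₀=1/σ₀² and τ_data=n/σ².
Here τ₀ = 1/77.8 = 0.012853 and τ_data = 9/79.1 = 0.113780, so τ_n = 0.126633.
Rearranging for μ₀: μ₀ = (μ_n·τ_n − τ_data·x̄)/τ₀ = (40.5294·0.126633 − 0.113780·42.6) / 0.012853 = 0.285332/0.012853 ≈ 22.2.

μ₀ = 22.2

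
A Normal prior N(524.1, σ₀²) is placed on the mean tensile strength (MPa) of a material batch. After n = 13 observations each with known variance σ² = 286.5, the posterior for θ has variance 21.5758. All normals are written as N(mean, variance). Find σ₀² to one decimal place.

σ₀² = 1027.7

Posterior precision equals prior precision plus data precision: 1/σ_n² = 1/σ₀² + n/σ².
So 1/σ₀² = 1/21.5758 − 13/286.5 = 0.046348 − 0.045375 = 0.000973.
Hence σ₀² = 1/0.000973 ≈ 1027.7.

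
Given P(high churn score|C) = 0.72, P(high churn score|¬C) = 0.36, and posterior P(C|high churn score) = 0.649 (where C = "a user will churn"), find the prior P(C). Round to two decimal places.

Bayes' rule in odds form gives O(C|E) = O(C)·[P(E|C)/P(E|¬C)], hence O(C) = O(C|E)/LR.
Posterior odds = 0.649/(1−0.649) = 1.8490. LR = 0.72/0.36 = 2.0000.
Prior odds = 1.8490/2.0000 = 0.9245, so P(C) = 0.9245/(1+0.9245) ≈ 0.48.

P(C) = 0.48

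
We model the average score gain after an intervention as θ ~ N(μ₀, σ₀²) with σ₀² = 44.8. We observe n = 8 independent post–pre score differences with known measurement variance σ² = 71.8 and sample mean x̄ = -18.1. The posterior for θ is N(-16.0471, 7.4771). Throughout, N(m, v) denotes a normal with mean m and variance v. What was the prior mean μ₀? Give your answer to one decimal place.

With known observation variance, the Normal–Normal posterior has precision τ_n = τ₀ + n/σ² and mean μ_n = (τ₀μ₀ + (n/σ²)x̄)/τ_n.
Here τ₀ = 1/44.8 = 0.022321 and τ_data = 8/71.8 = 0.111421, so τ_n = 0.133742.
Rearranging for μ₀: μ₀ = (μ_n·τ_n − τ_data·x̄)/τ₀ = (-16.0471·0.133742 − 0.111421·-18.1) / 0.022321 = -0.129451/0.022321 ≈ -5.8.

μ₀ = -5.8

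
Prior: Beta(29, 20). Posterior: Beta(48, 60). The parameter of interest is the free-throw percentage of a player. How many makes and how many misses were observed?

Beta is conjugate to the binomial likelihood: posterior = Beta(a+s, b+f).
So s = 48 − 29 = 19 and f = 60 − 20 = 40.

19 makes and 40 misses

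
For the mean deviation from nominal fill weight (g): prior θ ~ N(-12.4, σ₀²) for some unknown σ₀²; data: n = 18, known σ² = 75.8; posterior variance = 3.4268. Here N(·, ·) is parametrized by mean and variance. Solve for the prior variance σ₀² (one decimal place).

σ₀² = 18.4

For the Normal–Normal model with known σ², precisions add: τ_n = τ₀ + n/σ².
So 1/σ₀² = 1/3.4268 − 18/75.8 = 0.291817 − 0.237467 = 0.054350.
Hence σ₀² = 1/0.054350 ≈ 18.4.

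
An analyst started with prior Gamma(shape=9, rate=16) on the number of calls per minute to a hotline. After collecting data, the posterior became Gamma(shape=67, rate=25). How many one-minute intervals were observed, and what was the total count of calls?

Gamma–Poisson conjugacy: posterior shape = α + Σxᵢ, posterior rate = β + n.
Matching: Σxᵢ = 67 − 9 = 58 and n = 25 − 16 = 9.

n = 9 one-minute intervals with total 58 calls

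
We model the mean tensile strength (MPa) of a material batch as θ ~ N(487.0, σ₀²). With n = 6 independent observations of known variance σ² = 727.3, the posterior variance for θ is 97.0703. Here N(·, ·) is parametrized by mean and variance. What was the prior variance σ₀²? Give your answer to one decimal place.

σ₀² = 487.3

For the Normal–Normal model with known σ², precisions add: τ_n = τ₀ + n/σ².
So 1/σ₀² = 1/97.0703 − 6/727.3 = 0.010302 − 0.008250 = 0.002052.
Hence σ₀² = 1/0.002052 ≈ 487.3.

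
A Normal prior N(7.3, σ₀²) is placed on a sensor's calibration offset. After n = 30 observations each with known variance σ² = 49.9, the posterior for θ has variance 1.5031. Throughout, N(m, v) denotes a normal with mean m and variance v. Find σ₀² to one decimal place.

σ₀² = 15.6

Posterior precision equals prior precision plus data precision: 1/σ_n² = 1/σ₀² + n/σ².
So 1/σ₀² = 1/1.5031 − 30/49.9 = 0.665292 − 0.601202 = 0.064090.
Hence σ₀² = 1/0.064090 ≈ 15.6.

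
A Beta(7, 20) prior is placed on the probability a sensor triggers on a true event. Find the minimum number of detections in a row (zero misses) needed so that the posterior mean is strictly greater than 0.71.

After k detections and 0 misses the posterior is Beta(7+k, 20), with mean (7+k)/(7+20+k).
Set (7+k)/(27+k) > 0.71 and solve: k > (0.71·27 − 7)/(1 − 0.71) = 41.966.
The smallest integer exceeding 41.966 is 42, and checking k=42: (49)/(69) = 0.7101 > 0.71.

k = 42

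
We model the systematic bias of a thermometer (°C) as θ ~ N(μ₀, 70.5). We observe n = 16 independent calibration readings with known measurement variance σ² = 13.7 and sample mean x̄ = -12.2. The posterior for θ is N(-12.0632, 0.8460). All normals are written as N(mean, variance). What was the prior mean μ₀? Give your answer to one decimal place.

With known observation variance, the Normal–Normal posterior has precision τ_n = τ₀ + n/σ² and mean μ_n = (τ₀μ₀ + (n/σ²)x̄)/τ_n.
Here τ₀ = 1/70.5 = 0.014184 and τ_data = 16/13.7 = 1.167883, so τ_n = 1.182067.
Rearranging for μ₀: μ₀ = (μ_n·τ_n − τ_data·x̄)/τ₀ = (-12.0632·1.182067 − 1.167883·-12.2) / 0.014184 = -0.011338/0.014184 ≈ -0.8.

μ₀ = -0.8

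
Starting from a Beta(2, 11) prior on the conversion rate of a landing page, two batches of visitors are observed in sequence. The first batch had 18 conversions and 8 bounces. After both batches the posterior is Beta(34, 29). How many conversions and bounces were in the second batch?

Sequential conjugate updates are equivalent to a single update on the pooled data, so total successes = posterior α − prior α and total failures = posterior β − prior β.
Total across both batches: 34−2=32 conversions, 29−11=18 bounces.
Subtract the first batch: 32−18=14 conversions and 18−8=10 bounces.

14 conversions and 10 bounces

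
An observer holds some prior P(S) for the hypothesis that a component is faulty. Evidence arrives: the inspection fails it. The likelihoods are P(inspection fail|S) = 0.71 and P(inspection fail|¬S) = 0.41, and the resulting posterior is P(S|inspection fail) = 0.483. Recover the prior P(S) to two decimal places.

P(S) = 0.35

In odds form, posterior odds = prior odds × likelihood ratio, so prior odds = posterior odds ÷ LR.
Posterior odds = 0.483/(1−0.483) = 0.9342. LR = 0.71/0.41 = 1.7317.
Prior odds = 0.9342/1.7317 = 0.5395, so P(S) = 0.5395/(1+0.5395) ≈ 0.35.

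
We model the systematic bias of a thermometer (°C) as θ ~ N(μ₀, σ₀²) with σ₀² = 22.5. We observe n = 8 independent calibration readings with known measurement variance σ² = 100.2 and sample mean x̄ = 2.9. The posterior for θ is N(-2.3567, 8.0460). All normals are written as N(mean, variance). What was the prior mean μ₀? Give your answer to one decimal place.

The posterior mean is a precision-weighted average: μ_n = (τ₀μ₀ + τ_data·x̄)/(τ₀+τ_data), with τ₀=1/σ₀² and τ_data=n/σ².
Here τ₀ = 1/22.5 = 0.044444 and τ_data = 8/100.2 = 0.079840, so τ_n = 0.124284.
Rearranging for μ₀: μ₀ = (μ_n·τ_n − τ_data·x̄)/τ₀ = (-2.3567·0.124284 − 0.079840·2.9) / 0.044444 = -0.524436/0.044444 ≈ -11.8.

μ₀ = -11.8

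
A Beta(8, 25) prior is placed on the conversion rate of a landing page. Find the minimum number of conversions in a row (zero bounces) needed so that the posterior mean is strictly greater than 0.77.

After k conversions and 0 bounces the posterior is Beta(8+k, 25), with mean (8+k)/(8+25+k).
Set (8+k)/(33+k) > 0.77 and solve: k > (0.77·33 − 8)/(1 − 0.77) = 75.696.
The smallest integer exceeding 75.696 is 76.

k = 76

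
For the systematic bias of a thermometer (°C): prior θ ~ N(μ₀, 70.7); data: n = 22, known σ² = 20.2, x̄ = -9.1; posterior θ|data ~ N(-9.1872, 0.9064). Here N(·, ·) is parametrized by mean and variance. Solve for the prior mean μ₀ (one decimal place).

μ₀ = -15.9

With known observation variance, the Normal–Normal posterior has precision τ_n = τ₀ + n/σ² and mean μ_n = (τ₀μ₀ + (n/σ²)x̄)/τ_n.
Here τ₀ = 1/70.7 = 0.014144 and τ_data = 22/20.2 = 1.089109, so τ_n = 1.103253.
Rearranging for μ₀: μ₀ = (μ_n·τ_n − τ_data·x̄)/τ₀ = (-9.1872·1.103253 − 1.089109·-9.1) / 0.014144 = -0.224914/0.014144 ≈ -15.9.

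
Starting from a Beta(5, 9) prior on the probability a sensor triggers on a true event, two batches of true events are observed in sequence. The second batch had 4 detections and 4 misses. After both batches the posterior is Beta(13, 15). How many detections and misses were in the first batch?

Sequential conjugate updates are equivalent to a single update on the pooled data, so total successes = posterior α − prior α and total failures = posterior β − prior β.
Total across both batches: 13−5=8 detections, 15−9=6 misses.
Subtract the second batch: 8−4=4 detections and 6−4=2 misses.

4 detections and 2 misses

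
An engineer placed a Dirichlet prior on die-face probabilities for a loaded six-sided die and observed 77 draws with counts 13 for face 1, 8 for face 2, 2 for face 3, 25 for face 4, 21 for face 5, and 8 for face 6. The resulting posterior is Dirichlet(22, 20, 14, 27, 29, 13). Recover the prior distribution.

For a Dirichlet(α) prior with multinomial counts c, the posterior is Dirichlet(α + c) componentwise.
Subtract each count from the matching posterior parameter: 22−13=9, 20−8=12, 14−2=12, 27−25=2, 29−21=8, 13−8=5.

Dirichlet(9, 12, 12, 2, 8, 5)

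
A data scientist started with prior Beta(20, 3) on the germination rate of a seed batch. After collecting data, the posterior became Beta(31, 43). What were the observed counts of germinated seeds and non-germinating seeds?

Beta is conjugate to the binomial likelihood: posterior = Beta(a+s, b+f).
So s = 31 − 20 = 11 and f = 43 − 3 = 40.

11 germinated seeds and 40 non-germinating seeds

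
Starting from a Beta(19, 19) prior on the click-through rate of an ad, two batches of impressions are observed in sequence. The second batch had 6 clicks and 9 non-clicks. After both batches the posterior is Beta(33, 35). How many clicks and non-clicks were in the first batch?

Because Beta–binomial updating is additive in the counts, the combined data contributed (α_post−α_prior, β_post−β_prior) successes and failures.
Total across both batches: 33−19=14 clicks, 35−19=16 non-clicks.
Subtract the second batch: 14−6=8 clicks and 16−9=7 non-clicks.

8 clicks and 7 non-clicks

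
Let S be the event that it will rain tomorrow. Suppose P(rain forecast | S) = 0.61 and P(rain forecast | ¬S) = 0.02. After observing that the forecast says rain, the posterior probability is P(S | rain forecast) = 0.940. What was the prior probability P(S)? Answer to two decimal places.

Bayes' rule in odds form gives O(S|E) = O(S)·[P(E|S)/P(E|¬S)], hence O(S) = O(S|E)/LR.
Posterior odds = 0.940/(1−0.940) = 15.6667. LR = 0.61/0.02 = 30.5000.
Prior odds = 15.6667/30.5000 = 0.5137, so P(S) = 0.5137/(1+0.5137) ≈ 0.34.

P(S) = 0.34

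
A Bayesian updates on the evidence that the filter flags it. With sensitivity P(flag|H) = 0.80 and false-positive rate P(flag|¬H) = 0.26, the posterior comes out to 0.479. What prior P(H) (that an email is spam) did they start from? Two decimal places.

In odds form, posterior odds = prior odds × likelihood ratio, so prior odds = posterior odds ÷ LR.
Posterior odds = 0.479/(1−0.479) = 0.9194. LR = 0.80/0.26 = 3.0769.
Prior odds = 0.9194/3.0769 = 0.2988, so P(H) = 0.2988/(1+0.2988) ≈ 0.23.

P(H) = 0.23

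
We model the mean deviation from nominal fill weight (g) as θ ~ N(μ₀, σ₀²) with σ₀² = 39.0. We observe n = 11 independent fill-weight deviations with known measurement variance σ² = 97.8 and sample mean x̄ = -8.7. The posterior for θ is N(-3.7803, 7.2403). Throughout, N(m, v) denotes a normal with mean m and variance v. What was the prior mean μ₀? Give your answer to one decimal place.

With known observation variance, the Normal–Normal posterior has precision τ_n = τ₀ + n/σ² and mean μ_n = (τ₀μ₀ + (n/σ²)x̄)/τ_n.
Here τ₀ = 1/39.0 = 0.025641 and τ_data = 11/97.8 = 0.112474, so τ_n = 0.138115.
Rearranging for μ₀: μ₀ = (μ_n·τ_n − τ_data·x̄)/τ₀ = (-3.7803·0.138115 − 0.112474·-8.7) / 0.025641 = 0.456408/0.025641 ≈ 17.8.

μ₀ = 17.8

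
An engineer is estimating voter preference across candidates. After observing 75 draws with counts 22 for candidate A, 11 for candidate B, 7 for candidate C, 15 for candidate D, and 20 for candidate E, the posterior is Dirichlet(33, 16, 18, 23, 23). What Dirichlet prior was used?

For a Dirichlet(α) prior with multinomial counts c, the posterior is Dirichlet(α + c) componentwise.
Subtract each count from the matching posterior parameter: 33−22=11, 16−11=5, 18−7=11, 23−15=8, 23−20=3.

Dirichlet(11, 5, 11, 8, 3)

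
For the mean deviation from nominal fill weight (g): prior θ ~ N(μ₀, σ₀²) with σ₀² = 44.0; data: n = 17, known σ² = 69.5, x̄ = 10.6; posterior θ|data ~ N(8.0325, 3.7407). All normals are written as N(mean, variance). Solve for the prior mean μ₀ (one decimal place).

μ₀ = -19.6

The posterior mean is a precision-weighted average: μ_n = (τ₀μ₀ + τ_data·x̄)/(τ₀+τ_data), with τ₀=1/σ₀² and τ_data=n/σ².
Here τ₀ = 1/44.0 = 0.022727 and τ_data = 17/69.5 = 0.244604, so τ_n = 0.267331.
Rearranging for μ₀: μ₀ = (μ_n·τ_n − τ_data·x̄)/τ₀ = (8.0325·0.267331 − 0.244604·10.6) / 0.022727 = -0.445466/0.022727 ≈ -19.6.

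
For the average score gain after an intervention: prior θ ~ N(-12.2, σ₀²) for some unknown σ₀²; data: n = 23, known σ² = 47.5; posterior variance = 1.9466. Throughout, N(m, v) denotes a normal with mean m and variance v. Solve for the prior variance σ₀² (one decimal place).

σ₀² = 33.9

For the Normal–Normal model with known σ², precisions add: τ_n = τ₀ + n/σ².
So 1/σ₀² = 1/1.9466 − 23/47.5 = 0.513716 − 0.484211 = 0.029505.
Hence σ₀² = 1/0.029505 ≈ 33.9.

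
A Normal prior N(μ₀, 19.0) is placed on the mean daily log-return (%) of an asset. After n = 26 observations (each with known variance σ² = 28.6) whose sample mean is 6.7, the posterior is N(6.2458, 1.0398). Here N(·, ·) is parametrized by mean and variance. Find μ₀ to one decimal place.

With known observation variance, the Normal–Normal posterior has precision τ_n = τ₀ + n/σ² and mean μ_n = (τ₀μ₀ + (n/σ²)x̄)/τ_n.
Here τ₀ = 1/19.0 = 0.052632 and τ_data = 26/28.6 = 0.909091, so τ_n = 0.961723.
Rearranging for μ₀: μ₀ = (μ_n·τ_n − τ_data·x̄)/τ₀ = (6.2458·0.961723 − 0.909091·6.7) / 0.052632 = -0.084180/0.052632 ≈ -1.6.

μ₀ = -1.6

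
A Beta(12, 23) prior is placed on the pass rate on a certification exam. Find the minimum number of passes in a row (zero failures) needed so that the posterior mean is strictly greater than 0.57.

k = 19

After k passes and 0 failures the posterior is Beta(12+k, 23), with mean (12+k)/(12+23+k).
Set (12+k)/(35+k) > 0.57 and solve: k > (0.57·35 − 12)/(1 − 0.57) = 18.488.
The smallest integer exceeding 18.488 is 19, and checking k=19: (31)/(54) = 0.5741 > 0.57.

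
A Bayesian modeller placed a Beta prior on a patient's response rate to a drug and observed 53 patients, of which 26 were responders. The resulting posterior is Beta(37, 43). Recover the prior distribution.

A Beta(α, β) prior with s successes and f failures in binomial data gives a Beta(α+s, β+f) posterior.
Subtract the data counts: 37−26=11, 43−27=16.

Beta(11, 16)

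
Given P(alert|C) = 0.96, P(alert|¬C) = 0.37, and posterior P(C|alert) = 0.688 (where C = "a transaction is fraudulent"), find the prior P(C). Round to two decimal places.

In odds form, posterior odds = prior odds × likelihood ratio, so prior odds = posterior odds ÷ LR.
Posterior odds = 0.688/(1−0.688) = 2.2051. LR = 0.96/0.37 = 2.5946.
Prior odds = 2.2051/2.5946 = 0.8499, so P(C) = 0.8499/(1+0.8499) ≈ 0.46.

P(C) = 0.46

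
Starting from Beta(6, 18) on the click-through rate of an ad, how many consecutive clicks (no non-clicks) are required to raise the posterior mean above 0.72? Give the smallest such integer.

After k clicks and 0 non-clicks the posterior is Beta(6+k, 18), with mean (6+k)/(6+18+k).
Set (6+k)/(24+k) > 0.72 and solve: k > (0.72·24 − 6)/(1 − 0.72) = 40.286.
The smallest integer exceeding 40.286 is 41, and checking k=41: (47)/(65) = 0.7231 > 0.72.

k = 41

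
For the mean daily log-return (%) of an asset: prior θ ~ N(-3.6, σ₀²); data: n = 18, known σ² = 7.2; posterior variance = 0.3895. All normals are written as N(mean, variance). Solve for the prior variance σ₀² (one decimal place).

For the Normal–Normal model with known σ², precisions add: τ_n = τ₀ + n/σ².
So 1/σ₀² = 1/0.3895 − 18/7.2 = 2.567394 − 2.500000 = 0.067394.
Hence σ₀² = 1/0.067394 ≈ 14.8.

σ₀² = 14.8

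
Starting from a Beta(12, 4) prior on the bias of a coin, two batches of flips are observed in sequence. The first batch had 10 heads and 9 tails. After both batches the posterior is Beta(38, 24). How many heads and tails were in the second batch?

Sequential conjugate updates are equivalent to a single update on the pooled data, so total successes = posterior α − prior α and total failures = posterior β − prior β.
Total across both batches: 38−12=26 heads, 24−4=20 tails.
Subtract the first batch: 26−10=16 heads and 20−9=11 tails.

16 heads and 11 tails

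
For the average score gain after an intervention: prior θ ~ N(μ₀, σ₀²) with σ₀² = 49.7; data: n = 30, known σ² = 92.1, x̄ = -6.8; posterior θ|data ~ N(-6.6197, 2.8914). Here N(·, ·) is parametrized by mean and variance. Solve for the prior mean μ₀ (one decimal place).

μ₀ = -3.7

The posterior mean is a precision-weighted average: μ_n = (τ₀μ₀ + τ_data·x̄)/(τ₀+τ_data), with τ₀=1/σ₀² and τ_data=n/σ².
Here τ₀ = 1/49.7 = 0.020121 and τ_data = 30/92.1 = 0.325733, so τ_n = 0.345854.
Rearranging for μ₀: μ₀ = (μ_n·τ_n − τ_data·x̄)/τ₀ = (-6.6197·0.345854 − 0.325733·-6.8) / 0.020121 = -0.074465/0.020121 ≈ -3.7.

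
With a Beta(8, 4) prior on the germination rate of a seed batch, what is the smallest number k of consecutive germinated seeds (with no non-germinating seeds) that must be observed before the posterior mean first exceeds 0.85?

k = 15

After k germinated seeds and 0 non-germinating seeds the posterior is Beta(8+k, 4), with mean (8+k)/(8+4+k).
Set (8+k)/(12+k) > 0.85 and solve: k > (0.85·12 − 8)/(1 − 0.85) = 14.667.
The smallest integer exceeding 14.667 is 15, and checking k=15: (23)/(27) = 0.8519 > 0.85.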